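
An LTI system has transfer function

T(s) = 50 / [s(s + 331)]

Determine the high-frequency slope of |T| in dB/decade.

-40 dB/decade

Each pole contributes −20 dB/decade at high frequency; each zero contributes +20 dB/decade.
Net: 0 zero(s) − 2 pole(s) → -40 dB/decade.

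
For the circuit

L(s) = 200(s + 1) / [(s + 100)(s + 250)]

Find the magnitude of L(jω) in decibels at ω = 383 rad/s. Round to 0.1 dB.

At s = jω = j383:
zero (s+1): 1 + j383 → |·| = √(1²+383²) = √146690 ≈ 383, ∠ = arctan(383/1) ≈ 89.85°
pole (s+100): 100 + j383 → |·| = √(100²+383²) = √156689 ≈ 395.84, ∠ = arctan(383/100) ≈ 75.37°
pole (s+250): 250 + j383 → |·| = √(250²+383²) = √209189 ≈ 457.37, ∠ = arctan(383/250) ≈ 56.87°
|L| = 200 · 383 / 1.8105e+05 ≈ 0.42309
Gain = 20 log₁₀(0.42309) ≈ -7.47 dB

-7.5 dB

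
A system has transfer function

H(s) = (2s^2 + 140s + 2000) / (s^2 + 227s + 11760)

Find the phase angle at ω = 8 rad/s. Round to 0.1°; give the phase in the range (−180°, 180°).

22.1°

Substitute s = j8:
Numerator: 2(j8)^2 + 140(j8) + 2000 = 1872 + j1120
Denominator: (j8)^2 + 227(j8) + 11760 = 11696 + j1816
|N| = √(1872² + 1120²) ≈ 2181.5, ∠N ≈ 30.89°
|D| = √(11696² + 1816²) ≈ 11836, ∠D ≈ 8.83°
∠H = 30.89° − 8.83° = 22.06°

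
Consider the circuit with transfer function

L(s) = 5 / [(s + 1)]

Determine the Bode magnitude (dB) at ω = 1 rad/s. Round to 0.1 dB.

11.0 dB

At ω = 1 rad/s:
pole (1 + j1·1) = 1 + j1 → |·| ≈ 1.4142, ∠ ≈ 45.00°
|L| = 5 · 1 / (1.4142) ≈ 3.5356
Gain = 20 log₁₀(3.5356) ≈ 10.97 dB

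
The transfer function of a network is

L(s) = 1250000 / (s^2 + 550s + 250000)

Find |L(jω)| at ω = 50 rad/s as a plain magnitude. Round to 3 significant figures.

5.02

At s = jω = j50:
quadratic: (j50)² + 550·j50 + 250000 = 247500 + j27500 → |·| ≈ 2.4902e+05, ∠ ≈ 6.34°
|L| = 1250000 / 2.4902e+05 ≈ 5.0197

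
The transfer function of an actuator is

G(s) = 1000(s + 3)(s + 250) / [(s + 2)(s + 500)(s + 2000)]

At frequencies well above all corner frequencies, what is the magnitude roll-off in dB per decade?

Each pole contributes −20 dB/decade at high frequency; each zero contributes +20 dB/decade.
Net: 2 zero(s) − 3 pole(s) → -20 dB/decade.

-20 dB/decade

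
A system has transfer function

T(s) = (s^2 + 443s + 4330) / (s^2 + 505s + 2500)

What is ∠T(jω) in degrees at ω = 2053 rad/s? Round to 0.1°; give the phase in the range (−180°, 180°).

Substitute s = j2053:
Numerator: (j2053)^2 + 443(j2053) + 4330 = -4210479 + j909479
Denominator: (j2053)^2 + 505(j2053) + 2500 = -4212309 + j1036765
|N| = √(4210479² + 909479²) ≈ 4.3076e+06, ∠N ≈ 167.81°
|D| = √(4212309² + 1036765²) ≈ 4.338e+06, ∠D ≈ 166.17°
∠T = 167.81° − 166.17° = 1.64°

1.6°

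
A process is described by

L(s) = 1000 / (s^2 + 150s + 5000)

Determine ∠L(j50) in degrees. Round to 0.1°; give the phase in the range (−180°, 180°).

-71.6°

Substitute s = j50:
Numerator: 1000 = 1000 + j0
Denominator: (j50)^2 + 150(j50) + 5000 = 2500 + j7500
|N| = √(1000² + 0²) ≈ 1000, ∠N ≈ 0.00°
|D| = √(2500² + 7500²) ≈ 7905.7, ∠D ≈ 71.57°
∠L = 0.00° − 71.57° = -71.57°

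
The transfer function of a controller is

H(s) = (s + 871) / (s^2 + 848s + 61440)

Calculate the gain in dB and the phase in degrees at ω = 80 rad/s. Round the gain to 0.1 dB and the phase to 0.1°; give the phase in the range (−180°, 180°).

-40.0 dB, -45.7°

Substitute s = j80:
Numerator: (j80) + 871 = 871 + j80
Denominator: (j80)^2 + 848(j80) + 61440 = 55040 + j67840
|N| = √(871² + 80²) ≈ 874.67, ∠N ≈ 5.25°
|D| = √(55040² + 67840²) ≈ 87359, ∠D ≈ 50.95°
|H| = 874.67 / 87359 ≈ 0.010012
Gain = 20 log₁₀(0.010012) ≈ -39.99 dB
∠H = 5.25° − 50.95° = -45.70°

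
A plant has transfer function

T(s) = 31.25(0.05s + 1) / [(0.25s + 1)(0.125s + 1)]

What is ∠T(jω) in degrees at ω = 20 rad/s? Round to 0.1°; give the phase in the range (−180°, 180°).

-101.9°

At ω = 20 rad/s:
zero (1 + j20·0.05) = 1 + j1 → |·| ≈ 1.4142, ∠ ≈ 45.00°
pole (1 + j20·0.25) = 1 + j5 → |·| ≈ 5.099, ∠ ≈ 78.69°
pole (1 + j20·0.125) = 1 + j2.5 → |·| ≈ 2.6926, ∠ ≈ 68.20°
∠T = (45.00°) − (78.69° + 68.20°) = -101.89°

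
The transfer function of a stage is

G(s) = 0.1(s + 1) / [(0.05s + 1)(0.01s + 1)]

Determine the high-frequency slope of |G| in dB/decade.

-20 dB/decade

Each pole contributes −20 dB/decade at high frequency; each zero contributes +20 dB/decade.
Net: 1 zero(s) − 2 pole(s) → -20 dB/decade.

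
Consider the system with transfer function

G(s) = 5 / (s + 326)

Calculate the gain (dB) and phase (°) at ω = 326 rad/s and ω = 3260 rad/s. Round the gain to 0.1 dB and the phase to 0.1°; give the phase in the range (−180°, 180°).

ω = 326: -39.3 dB, -45.0°; ω = 3260: -56.3 dB, -84.3°

Substitute s = j326:
Numerator: 5 = 5 + j0
Denominator: (j326) + 326 = 326 + j326
|N| = √(5² + 0²) ≈ 5, ∠N ≈ 0.00°
|D| = √(326² + 326²) ≈ 461.03, ∠D ≈ 45.00°
|G| = 5 / 461.03 ≈ 0.010845
Gain = 20 log₁₀(0.010845) ≈ -39.30 dB
∠G = 0.00° − 45.00° = -45.00°

Substitute s = j3260:
Numerator: 5 = 5 + j0
Denominator: (j3260) + 326 = 326 + j3260
|N| = √(5² + 0²) ≈ 5, ∠N ≈ 0.00°
|D| = √(326² + 3260²) ≈ 3276.3, ∠D ≈ 84.29°
|G| = 5 / 3276.3 ≈ 0.0015261
Gain = 20 log₁₀(0.0015261) ≈ -56.33 dB
∠G = 0.00° − 84.29° = -84.29°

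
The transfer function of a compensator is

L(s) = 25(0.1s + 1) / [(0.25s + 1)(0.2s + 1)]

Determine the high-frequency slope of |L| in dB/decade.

-20 dB/decade

Each pole contributes −20 dB/decade at high frequency; each zero contributes +20 dB/decade.
Net: 1 zero(s) − 2 pole(s) → -20 dB/decade.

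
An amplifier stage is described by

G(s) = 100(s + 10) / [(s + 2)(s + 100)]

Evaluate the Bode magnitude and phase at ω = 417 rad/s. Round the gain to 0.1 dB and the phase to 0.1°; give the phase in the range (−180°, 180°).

At s = jω = j417:
zero (s+10): 10 + j417 → |·| = √(10²+417²) = √173989 ≈ 417.12, ∠ = arctan(417/10) ≈ 88.63°
pole (s+2): 2 + j417 → |·| = √(2²+417²) = √173893 ≈ 417, ∠ = arctan(417/2) ≈ 89.73°
pole (s+100): 100 + j417 → |·| = √(100²+417²) = √183889 ≈ 428.82, ∠ = arctan(417/100) ≈ 76.51°
|G| = 100 · 417.12 / 1.7882e+05 ≈ 0.23326
Gain = 20 log₁₀(0.23326) ≈ -12.64 dB
∠G = 88.63° − 166.24° = -77.61°

-12.6 dB, -77.6°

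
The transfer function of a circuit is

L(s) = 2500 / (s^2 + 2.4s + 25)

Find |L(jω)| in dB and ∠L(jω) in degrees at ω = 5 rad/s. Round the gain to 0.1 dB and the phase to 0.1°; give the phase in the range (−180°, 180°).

46.4 dB, -90.0°

At s = jω = j5:
quadratic: (j5)² + 2.4·j5 + 25 = 0 + j12 → |·| ≈ 12, ∠ ≈ 90.00°
|L| = 2500 / 12 ≈ 208.33
Gain = 20 log₁₀(208.33) ≈ 46.38 dB
∠L = 0.00° − 90.00° = -90.00°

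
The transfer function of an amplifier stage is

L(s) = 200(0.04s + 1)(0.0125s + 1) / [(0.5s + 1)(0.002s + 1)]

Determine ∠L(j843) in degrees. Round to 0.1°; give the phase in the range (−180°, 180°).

At ω = 843 rad/s:
zero (1 + j843·0.04) = 1 + j33.72 → |·| ≈ 33.735, ∠ ≈ 88.30°
zero (1 + j843·0.0125) = 1 + j10.5375 → |·| ≈ 10.585, ∠ ≈ 84.58°
pole (1 + j843·0.5) = 1 + j421.5 → |·| ≈ 421.5, ∠ ≈ 89.86°
pole (1 + j843·0.002) = 1 + j1.686 → |·| ≈ 1.9603, ∠ ≈ 59.33°
∠L = (88.30° + 84.58°) − (89.86° + 59.33°) = 23.69°

23.7°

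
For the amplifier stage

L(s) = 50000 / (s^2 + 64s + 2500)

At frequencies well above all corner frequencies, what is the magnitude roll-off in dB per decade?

Each pole contributes −20 dB/decade at high frequency; each zero contributes +20 dB/decade.
Net: 0 zero(s) − 2 pole(s) → -40 dB/decade.

-40 dB/decade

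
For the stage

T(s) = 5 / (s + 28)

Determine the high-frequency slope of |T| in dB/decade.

Each pole contributes −20 dB/decade at high frequency; each zero contributes +20 dB/decade.
Net: 0 zero(s) − 1 pole(s) → -20 dB/decade.

-20 dB/decade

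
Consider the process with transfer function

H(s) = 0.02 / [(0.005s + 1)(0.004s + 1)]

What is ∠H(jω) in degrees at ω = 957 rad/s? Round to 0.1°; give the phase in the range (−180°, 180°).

-153.6°

At ω = 957 rad/s:
pole (1 + j957·0.005) = 1 + j4.785 → |·| ≈ 4.8884, ∠ ≈ 78.20°
pole (1 + j957·0.004) = 1 + j3.828 → |·| ≈ 3.9565, ∠ ≈ 75.36°
∠H = (0°) − (78.20° + 75.36°) = -153.56°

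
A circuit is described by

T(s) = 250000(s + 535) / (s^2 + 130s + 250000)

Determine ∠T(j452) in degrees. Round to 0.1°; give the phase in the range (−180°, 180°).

At s = jω = j452:
zero (s+535): 535 + j452 → |·| = √(535²+452²) = √490529 ≈ 700.38, ∠ = arctan(452/535) ≈ 40.19°
quadratic: (j452)² + 130·j452 + 250000 = 45696 + j58760 → |·| ≈ 74437, ∠ ≈ 52.13°
∠T = 40.19° − 52.13° = -11.94°

-11.9°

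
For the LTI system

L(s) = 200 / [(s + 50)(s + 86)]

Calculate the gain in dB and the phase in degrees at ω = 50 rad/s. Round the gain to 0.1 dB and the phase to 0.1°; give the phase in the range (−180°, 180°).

-30.9 dB, -75.2°

At s = jω = j50:
pole (s+50): 50 + j50 → |·| = √(50²+50²) = √5000 ≈ 70.711, ∠ = arctan(50/50) ≈ 45.00°
pole (s+86): 86 + j50 → |·| = √(86²+50²) = √9896 ≈ 99.479, ∠ = arctan(50/86) ≈ 30.17°
|L| = 200 / 7034.3 ≈ 0.028432
Gain = 20 log₁₀(0.028432) ≈ -30.92 dB
∠L = 0.00° − 75.17° = -75.17°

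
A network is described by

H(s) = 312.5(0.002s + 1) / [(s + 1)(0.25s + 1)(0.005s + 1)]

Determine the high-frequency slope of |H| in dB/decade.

-40 dB/decade

Each pole contributes −20 dB/decade at high frequency; each zero contributes +20 dB/decade.
Net: 1 zero(s) − 3 pole(s) → -40 dB/decade.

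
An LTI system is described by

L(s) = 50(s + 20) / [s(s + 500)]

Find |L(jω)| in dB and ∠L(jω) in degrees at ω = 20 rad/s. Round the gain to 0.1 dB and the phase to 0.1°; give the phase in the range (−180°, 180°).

At s = jω = j20:
zero (s+20): 20 + j20 → |·| = √(20²+20²) = √800 ≈ 28.284, ∠ = arctan(20/20) ≈ 45.00°
pole (s+500): 500 + j20 → |·| = √(500²+20²) = √250400 ≈ 500.4, ∠ = arctan(20/500) ≈ 2.29°
pole at origin: |s| = 20, ∠ = 90.00° (in denominator)
|L| = 50 · 28.284 / 10008 ≈ 0.14131
Gain = 20 log₁₀(0.14131) ≈ -17.00 dB
∠L = 45.00° − 92.29° = -47.29°

-17.0 dB, -47.3°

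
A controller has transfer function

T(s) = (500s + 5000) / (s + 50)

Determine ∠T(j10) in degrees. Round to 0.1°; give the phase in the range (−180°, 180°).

33.7°

Substitute s = j10:
Numerator: 500(j10) + 5000 = 5000 + j5000
Denominator: (j10) + 50 = 50 + j10
|N| = √(5000² + 5000²) ≈ 7071.1, ∠N ≈ 45.00°
|D| = √(50² + 10²) ≈ 50.99, ∠D ≈ 11.31°
∠T = 45.00° − 11.31° = 33.69°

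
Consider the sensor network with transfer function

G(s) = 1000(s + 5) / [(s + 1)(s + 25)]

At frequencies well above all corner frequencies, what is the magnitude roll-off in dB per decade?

Each pole contributes −20 dB/decade at high frequency; each zero contributes +20 dB/decade.
Net: 1 zero(s) − 2 pole(s) → -20 dB/decade.

-20 dB/decade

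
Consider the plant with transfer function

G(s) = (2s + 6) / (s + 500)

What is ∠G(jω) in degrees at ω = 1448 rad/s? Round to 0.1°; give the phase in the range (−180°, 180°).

Substitute s = j1448:
Numerator: 2(j1448) + 6 = 6 + j2896
Denominator: (j1448) + 500 = 500 + j1448
|N| = √(6² + 2896²) ≈ 2896, ∠N ≈ 89.88°
|D| = √(500² + 1448²) ≈ 1531.9, ∠D ≈ 70.95°
∠G = 89.88° − 70.95° = 18.93°

18.9°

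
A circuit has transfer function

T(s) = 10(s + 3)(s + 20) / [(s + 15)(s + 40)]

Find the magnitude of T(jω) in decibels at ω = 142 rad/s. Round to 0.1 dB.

At s = jω = j142:
zero (s+3): 3 + j142 → |·| = √(3²+142²) = √20173 ≈ 142.03, ∠ = arctan(142/3) ≈ 88.79°
zero (s+20): 20 + j142 → |·| = √(20²+142²) = √20564 ≈ 143.4, ∠ = arctan(142/20) ≈ 81.98°
pole (s+15): 15 + j142 → |·| = √(15²+142²) = √20389 ≈ 142.79, ∠ = arctan(142/15) ≈ 83.97°
pole (s+40): 40 + j142 → |·| = √(40²+142²) = √21764 ≈ 147.53, ∠ = arctan(142/40) ≈ 74.27°
|T| = 10 · 20367 / 21066 ≈ 9.6682
Gain = 20 log₁₀(9.6682) ≈ 19.71 dB

19.7 dB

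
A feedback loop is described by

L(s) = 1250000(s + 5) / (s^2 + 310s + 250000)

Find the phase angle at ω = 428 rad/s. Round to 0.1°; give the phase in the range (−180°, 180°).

26.1°

At s = jω = j428:
zero (s+5): 5 + j428 → |·| = √(5²+428²) = √183209 ≈ 428.03, ∠ = arctan(428/5) ≈ 89.33°
quadratic: (j428)² + 310·j428 + 250000 = 66816 + j132680 → |·| ≈ 1.4855e+05, ∠ ≈ 63.27°
∠L = 89.33° − 63.27° = 26.06°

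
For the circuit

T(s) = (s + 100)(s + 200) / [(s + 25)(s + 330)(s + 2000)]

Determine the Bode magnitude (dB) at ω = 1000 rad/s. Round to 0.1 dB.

At s = jω = j1000:
zero (s+100): 100 + j1000 → |·| = √(100²+1000²) = √1010000 ≈ 1005, ∠ = arctan(1000/100) ≈ 84.29°
zero (s+200): 200 + j1000 → |·| = √(200²+1000²) = √1040000 ≈ 1019.8, ∠ = arctan(1000/200) ≈ 78.69°
pole (s+25): 25 + j1000 → |·| = √(25²+1000²) = √1000625 ≈ 1000.3, ∠ = arctan(1000/25) ≈ 88.57°
pole (s+330): 330 + j1000 → |·| = √(330²+1000²) = √1108900 ≈ 1053, ∠ = arctan(1000/330) ≈ 71.74°
pole (s+2000): 2000 + j1000 → |·| = √(2000²+1000²) = √5000000 ≈ 2236.1, ∠ = arctan(1000/2000) ≈ 26.57°
|T| = 1 · 1.0249e+06 / 2.3553e+09 ≈ 0.00043515
Gain = 20 log₁₀(0.00043515) ≈ -67.23 dB

-67.2 dB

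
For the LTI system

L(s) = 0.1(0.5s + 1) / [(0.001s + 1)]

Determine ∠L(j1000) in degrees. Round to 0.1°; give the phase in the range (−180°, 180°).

At ω = 1000 rad/s:
zero (1 + j1000·0.5) = 1 + j500 → |·| ≈ 500, ∠ ≈ 89.89°
pole (1 + j1000·0.001) = 1 + j1 → |·| ≈ 1.4142, ∠ ≈ 45.00°
∠L = (89.89°) − (45.00°) = 44.89°

44.9°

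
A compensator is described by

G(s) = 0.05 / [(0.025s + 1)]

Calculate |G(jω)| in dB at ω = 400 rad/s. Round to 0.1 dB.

-46.1 dB

At ω = 400 rad/s:
pole (1 + j400·0.025) = 1 + j10 → |·| ≈ 10.05, ∠ ≈ 84.29°
|G| = 0.05 · 1 / (10.05) ≈ 0.0049751
Gain = 20 log₁₀(0.0049751) ≈ -46.06 dB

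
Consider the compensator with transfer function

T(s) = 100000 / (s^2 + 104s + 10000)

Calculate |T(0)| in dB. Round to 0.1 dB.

20.0 dB

T(0) = 100000 / 10000 = 10
20 log₁₀(10) ≈ 20.00 dB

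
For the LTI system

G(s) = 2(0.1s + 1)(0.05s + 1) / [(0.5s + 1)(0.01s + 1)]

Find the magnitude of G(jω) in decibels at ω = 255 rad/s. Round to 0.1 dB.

5.4 dB

At ω = 255 rad/s:
zero (1 + j255·0.1) = 1 + j25.5 → |·| ≈ 25.52, ∠ ≈ 87.75°
zero (1 + j255·0.05) = 1 + j12.75 → |·| ≈ 12.789, ∠ ≈ 85.52°
pole (1 + j255·0.5) = 1 + j127.5 → |·| ≈ 127.5, ∠ ≈ 89.55°
pole (1 + j255·0.01) = 1 + j2.55 → |·| ≈ 2.7391, ∠ ≈ 68.59°
|G| = 2 · 25.52 · 12.789 / (127.5 · 2.7391) ≈ 1.8691
Gain = 20 log₁₀(1.8691) ≈ 5.43 dB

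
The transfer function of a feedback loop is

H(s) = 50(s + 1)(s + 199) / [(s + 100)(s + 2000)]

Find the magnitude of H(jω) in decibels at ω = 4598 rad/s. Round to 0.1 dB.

At s = jω = j4598:
zero (s+1): 1 + j4598 → |·| = √(1²+4598²) = √21141605 ≈ 4598, ∠ = arctan(4598/1) ≈ 89.99°
zero (s+199): 199 + j4598 → |·| = √(199²+4598²) = √21181205 ≈ 4602.3, ∠ = arctan(4598/199) ≈ 87.52°
pole (s+100): 100 + j4598 → |·| = √(100²+4598²) = √21151604 ≈ 4599.1, ∠ = arctan(4598/100) ≈ 88.75°
pole (s+2000): 2000 + j4598 → |·| = √(2000²+4598²) = √25141604 ≈ 5014.1, ∠ = arctan(4598/2000) ≈ 66.49°
|H| = 50 · 2.1161e+07 / 2.306e+07 ≈ 45.882
Gain = 20 log₁₀(45.882) ≈ 33.23 dB

33.2 dB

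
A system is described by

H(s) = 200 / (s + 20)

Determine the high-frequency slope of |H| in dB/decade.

-20 dB/decade

Each pole contributes −20 dB/decade at high frequency; each zero contributes +20 dB/decade.
Net: 0 zero(s) − 1 pole(s) → -20 dB/decade.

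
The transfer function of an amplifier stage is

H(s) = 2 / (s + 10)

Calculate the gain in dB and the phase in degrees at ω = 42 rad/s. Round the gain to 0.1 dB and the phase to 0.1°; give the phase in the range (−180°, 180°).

At s = jω = j42:
pole (s+10): 10 + j42 → |·| = √(10²+42²) = √1864 ≈ 43.174, ∠ = arctan(42/10) ≈ 76.61°
|H| = 2 / 43.174 ≈ 0.046324
Gain = 20 log₁₀(0.046324) ≈ -26.68 dB
∠H = 0.00° − 76.61° = -76.61°

-26.7 dB, -76.6°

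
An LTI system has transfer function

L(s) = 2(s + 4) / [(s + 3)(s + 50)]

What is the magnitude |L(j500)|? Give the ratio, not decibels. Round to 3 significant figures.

At s = jω = j500:
zero (s+4): 4 + j500 → |·| = √(4²+500²) = √250016 ≈ 500.02, ∠ = arctan(500/4) ≈ 89.54°
pole (s+3): 3 + j500 → |·| = √(3²+500²) = √250009 ≈ 500.01, ∠ = arctan(500/3) ≈ 89.66°
pole (s+50): 50 + j500 → |·| = √(50²+500²) = √252500 ≈ 502.49, ∠ = arctan(500/50) ≈ 84.29°
|L| = 2 · 500.02 / 2.5125e+05 ≈ 0.0039803

0.00398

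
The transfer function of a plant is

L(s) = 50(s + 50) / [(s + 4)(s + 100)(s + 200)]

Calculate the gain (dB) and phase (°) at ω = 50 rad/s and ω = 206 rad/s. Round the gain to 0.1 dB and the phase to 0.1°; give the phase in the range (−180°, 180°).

At s = jω = j50:
zero (s+50): 50 + j50 → |·| = √(50²+50²) = √5000 ≈ 70.711, ∠ = arctan(50/50) ≈ 45.00°
pole (s+4): 4 + j50 → |·| = √(4²+50²) = √2516 ≈ 50.16, ∠ = arctan(50/4) ≈ 85.43°
pole (s+100): 100 + j50 → |·| = √(100²+50²) = √12500 ≈ 111.8, ∠ = arctan(50/100) ≈ 26.57°
pole (s+200): 200 + j50 → |·| = √(200²+50²) = √42500 ≈ 206.16, ∠ = arctan(50/200) ≈ 14.04°
|L| = 50 · 70.711 / 1.1561e+06 ≈ 0.0030582
Gain = 20 log₁₀(0.0030582) ≈ -50.29 dB
∠L = 45.00° − 126.04° = -81.04°

At s = jω = j206:
zero (s+50): 50 + j206 → |·| = √(50²+206²) = √44936 ≈ 211.98, ∠ = arctan(206/50) ≈ 76.36°
pole (s+4): 4 + j206 → |·| = √(4²+206²) = √42452 ≈ 206.04, ∠ = arctan(206/4) ≈ 88.89°
pole (s+100): 100 + j206 → |·| = √(100²+206²) = √52436 ≈ 228.99, ∠ = arctan(206/100) ≈ 64.11°
pole (s+200): 200 + j206 → |·| = √(200²+206²) = √82436 ≈ 287.12, ∠ = arctan(206/200) ≈ 45.85°
|L| = 50 · 211.98 / 1.3547e+07 ≈ 0.00078239
Gain = 20 log₁₀(0.00078239) ≈ -62.13 dB
∠L = 76.36° − 198.85° = -122.49°

ω = 50: -50.3 dB, -81.0°; ω = 206: -62.1 dB, -122.5°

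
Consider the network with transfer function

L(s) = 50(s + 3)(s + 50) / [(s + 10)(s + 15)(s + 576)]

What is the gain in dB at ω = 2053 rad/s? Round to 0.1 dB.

At s = jω = j2053:
zero (s+3): 3 + j2053 → |·| = √(3²+2053²) = √4214818 ≈ 2053, ∠ = arctan(2053/3) ≈ 89.92°
zero (s+50): 50 + j2053 → |·| = √(50²+2053²) = √4217309 ≈ 2053.6, ∠ = arctan(2053/50) ≈ 88.60°
pole (s+10): 10 + j2053 → |·| = √(10²+2053²) = √4214909 ≈ 2053, ∠ = arctan(2053/10) ≈ 89.72°
pole (s+15): 15 + j2053 → |·| = √(15²+2053²) = √4215034 ≈ 2053.1, ∠ = arctan(2053/15) ≈ 89.58°
pole (s+576): 576 + j2053 → |·| = √(576²+2053²) = √4546585 ≈ 2132.3, ∠ = arctan(2053/576) ≈ 74.33°
|L| = 50 · 4.216e+06 / 8.9877e+09 ≈ 0.023454
Gain = 20 log₁₀(0.023454) ≈ -32.60 dB

-32.6 dB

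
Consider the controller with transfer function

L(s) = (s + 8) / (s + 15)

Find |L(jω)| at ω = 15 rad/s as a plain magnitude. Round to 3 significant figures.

At s = jω = j15:
zero (s+8): 8 + j15 → |·| = √(8²+15²) = √289 ≈ 17, ∠ = arctan(15/8) ≈ 61.93°
pole (s+15): 15 + j15 → |·| = √(15²+15²) = √450 ≈ 21.213, ∠ = arctan(15/15) ≈ 45.00°
|L| = 1 · 17 / 21.213 ≈ 0.8014

0.801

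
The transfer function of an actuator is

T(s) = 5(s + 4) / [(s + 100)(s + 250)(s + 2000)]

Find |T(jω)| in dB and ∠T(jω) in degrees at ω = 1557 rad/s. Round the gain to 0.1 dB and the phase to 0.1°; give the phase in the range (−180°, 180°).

-118.1 dB, -115.3°

At s = jω = j1557:
zero (s+4): 4 + j1557 → |·| = √(4²+1557²) = √2424265 ≈ 1557, ∠ = arctan(1557/4) ≈ 89.85°
pole (s+100): 100 + j1557 → |·| = √(100²+1557²) = √2434249 ≈ 1560.2, ∠ = arctan(1557/100) ≈ 86.33°
pole (s+250): 250 + j1557 → |·| = √(250²+1557²) = √2486749 ≈ 1576.9, ∠ = arctan(1557/250) ≈ 80.88°
pole (s+2000): 2000 + j1557 → |·| = √(2000²+1557²) = √6424249 ≈ 2534.6, ∠ = arctan(1557/2000) ≈ 37.90°
|T| = 5 · 1557 / 6.2358e+09 ≈ 1.2484e-06
Gain = 20 log₁₀(1.2484e-06) ≈ -118.07 dB
∠T = 89.85° − 205.11° = -115.26°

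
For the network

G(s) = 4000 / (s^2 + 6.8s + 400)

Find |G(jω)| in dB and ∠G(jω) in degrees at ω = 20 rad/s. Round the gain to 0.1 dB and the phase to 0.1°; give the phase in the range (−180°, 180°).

29.4 dB, -90.0°

At s = jω = j20:
quadratic: (j20)² + 6.8·j20 + 400 = 0 + j136 → |·| ≈ 136, ∠ ≈ 90.00°
|G| = 4000 / 136 ≈ 29.412
Gain = 20 log₁₀(29.412) ≈ 29.37 dB
∠G = 0.00° − 90.00° = -90.00°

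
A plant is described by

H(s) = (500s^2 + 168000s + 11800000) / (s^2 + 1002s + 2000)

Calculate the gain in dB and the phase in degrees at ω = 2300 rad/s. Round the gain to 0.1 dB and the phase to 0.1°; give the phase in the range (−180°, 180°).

53.3 dB, 15.2°

Substitute s = j2300:
Numerator: 500(j2300)^2 + 168000(j2300) + 11800000 = -2633200000 + j386400000
Denominator: (j2300)^2 + 1002(j2300) + 2000 = -5288000 + j2304600
|N| = √(2633200000² + 386400000²) ≈ 2.6614e+09, ∠N ≈ 171.65°
|D| = √(5288000² + 2304600²) ≈ 5.7684e+06, ∠D ≈ 156.45°
|H| = 2.6614e+09 / 5.7684e+06 ≈ 461.38
Gain = 20 log₁₀(461.38) ≈ 53.28 dB
∠H = 171.65° − 156.45° = 15.20°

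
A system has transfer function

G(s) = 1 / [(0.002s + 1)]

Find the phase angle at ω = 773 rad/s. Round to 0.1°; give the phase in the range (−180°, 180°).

At ω = 773 rad/s:
pole (1 + j773·0.002) = 1 + j1.546 → |·| ≈ 1.8412, ∠ ≈ 57.10°
∠G = (0°) − (57.10°) = -57.10°

-57.1°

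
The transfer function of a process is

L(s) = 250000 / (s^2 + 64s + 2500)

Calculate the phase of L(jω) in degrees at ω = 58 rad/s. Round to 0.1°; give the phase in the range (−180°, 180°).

-103.1°

At s = jω = j58:
quadratic: (j58)² + 64·j58 + 2500 = -864 + j3712 → |·| ≈ 3811.2, ∠ ≈ 103.10°
∠L = 0.00° − 103.10° = -103.10°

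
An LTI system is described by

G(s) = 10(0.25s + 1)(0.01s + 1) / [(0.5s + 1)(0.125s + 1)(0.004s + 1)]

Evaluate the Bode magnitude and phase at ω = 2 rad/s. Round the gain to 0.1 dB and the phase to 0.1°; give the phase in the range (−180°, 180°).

17.7 dB, -31.8°

At ω = 2 rad/s:
zero (1 + j2·0.25) = 1 + j0.5 → |·| ≈ 1.118, ∠ ≈ 26.57°
zero (1 + j2·0.01) = 1 + j0.02 → |·| ≈ 1.0002, ∠ ≈ 1.15°
pole (1 + j2·0.5) = 1 + j1 → |·| ≈ 1.4142, ∠ ≈ 45.00°
pole (1 + j2·0.125) = 1 + j0.25 → |·| ≈ 1.0308, ∠ ≈ 14.04°
pole (1 + j2·0.004) = 1 + j0.008 → |·| ≈ 1, ∠ ≈ 0.46°
|G| = 10 · 1.118 · 1.0002 / (1.4142 · 1.0308 · 1) ≈ 7.6708
Gain = 20 log₁₀(7.6708) ≈ 17.70 dB
∠G = (26.57° + 1.15°) − (45.00° + 14.04° + 0.46°) = -31.78°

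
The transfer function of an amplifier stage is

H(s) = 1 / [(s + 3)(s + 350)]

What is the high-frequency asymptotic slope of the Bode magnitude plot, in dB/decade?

Each pole contributes −20 dB/decade at high frequency; each zero contributes +20 dB/decade.
Net: 0 zero(s) − 2 pole(s) → -40 dB/decade.

-40 dB/decade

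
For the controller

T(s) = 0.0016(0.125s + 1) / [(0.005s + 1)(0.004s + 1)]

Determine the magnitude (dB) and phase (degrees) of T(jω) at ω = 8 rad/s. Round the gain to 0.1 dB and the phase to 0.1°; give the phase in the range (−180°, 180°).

-52.9 dB, 40.9°

At ω = 8 rad/s:
zero (1 + j8·0.125) = 1 + j1 → |·| ≈ 1.4142, ∠ ≈ 45.00°
pole (1 + j8·0.005) = 1 + j0.04 → |·| ≈ 1.0008, ∠ ≈ 2.29°
pole (1 + j8·0.004) = 1 + j0.032 → |·| ≈ 1.0005, ∠ ≈ 1.83°
|T| = 0.0016 · 1.4142 / (1.0008 · 1.0005) ≈ 0.0022598
Gain = 20 log₁₀(0.0022598) ≈ -52.92 dB
∠T = (45.00°) − (2.29° + 1.83°) = 40.88°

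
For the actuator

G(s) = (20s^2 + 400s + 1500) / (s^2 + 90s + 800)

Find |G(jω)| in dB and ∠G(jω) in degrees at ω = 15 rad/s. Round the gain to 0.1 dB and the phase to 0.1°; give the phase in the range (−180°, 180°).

13.2 dB, 49.6°

Substitute s = j15:
Numerator: 20(j15)^2 + 400(j15) + 1500 = -3000 + j6000
Denominator: (j15)^2 + 90(j15) + 800 = 575 + j1350
|N| = √(3000² + 6000²) ≈ 6708.2, ∠N ≈ 116.57°
|D| = √(575² + 1350²) ≈ 1467.4, ∠D ≈ 66.93°
|G| = 6708.2 / 1467.4 ≈ 4.5715
Gain = 20 log₁₀(4.5715) ≈ 13.20 dB
∠G = 116.57° − 66.93° = 49.64°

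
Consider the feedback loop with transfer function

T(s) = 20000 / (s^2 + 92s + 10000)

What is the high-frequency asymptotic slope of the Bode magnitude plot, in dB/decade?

-40 dB/decade

Each pole contributes −20 dB/decade at high frequency; each zero contributes +20 dB/decade.
Net: 0 zero(s) − 2 pole(s) → -40 dB/decade.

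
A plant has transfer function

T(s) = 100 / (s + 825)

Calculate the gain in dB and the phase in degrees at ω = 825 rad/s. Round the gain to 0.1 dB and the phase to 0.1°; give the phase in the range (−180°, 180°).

-21.3 dB, -45.0°

Substitute s = j825:
Numerator: 100 = 100 + j0
Denominator: (j825) + 825 = 825 + j825
|N| = √(100² + 0²) ≈ 100, ∠N ≈ 0.00°
|D| = √(825² + 825²) ≈ 1166.7, ∠D ≈ 45.00°
|T| = 100 / 1166.7 ≈ 0.085712
Gain = 20 log₁₀(0.085712) ≈ -21.34 dB
∠T = 0.00° − 45.00° = -45.00°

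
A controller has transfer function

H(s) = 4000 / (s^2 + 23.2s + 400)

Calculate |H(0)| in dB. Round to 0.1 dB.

20.0 dB

H(0) = 4000 / 400 = 10
20 log₁₀(10) ≈ 20.00 dB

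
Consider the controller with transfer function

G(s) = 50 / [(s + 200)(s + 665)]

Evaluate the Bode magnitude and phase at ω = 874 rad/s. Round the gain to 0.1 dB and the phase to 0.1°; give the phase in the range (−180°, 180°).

At s = jω = j874:
pole (s+200): 200 + j874 → |·| = √(200²+874²) = √803876 ≈ 896.59, ∠ = arctan(874/200) ≈ 77.11°
pole (s+665): 665 + j874 → |·| = √(665²+874²) = √1206101 ≈ 1098.2, ∠ = arctan(874/665) ≈ 52.73°
|G| = 50 / 9.8464e+05 ≈ 5.078e-05
Gain = 20 log₁₀(5.078e-05) ≈ -85.89 dB
∠G = 0.00° − 129.84° = -129.84°

-85.9 dB, -129.8°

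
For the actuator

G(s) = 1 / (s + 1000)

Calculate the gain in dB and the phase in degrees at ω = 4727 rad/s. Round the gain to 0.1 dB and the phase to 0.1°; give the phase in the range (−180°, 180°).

-73.7 dB, -78.1°

At s = jω = j4727:
pole (s+1000): 1000 + j4727 → |·| = √(1000²+4727²) = √23344529 ≈ 4831.6, ∠ = arctan(4727/1000) ≈ 78.06°
|G| = 1 / 4831.6 ≈ 0.00020697
Gain = 20 log₁₀(0.00020697) ≈ -73.68 dB
∠G = 0.00° − 78.06° = -78.06°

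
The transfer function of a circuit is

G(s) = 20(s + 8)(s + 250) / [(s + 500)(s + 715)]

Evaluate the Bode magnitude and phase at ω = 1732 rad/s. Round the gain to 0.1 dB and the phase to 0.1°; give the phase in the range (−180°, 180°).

25.1 dB, 30.1°

At s = jω = j1732:
zero (s+8): 8 + j1732 → |·| = √(8²+1732²) = √2999888 ≈ 1732, ∠ = arctan(1732/8) ≈ 89.74°
zero (s+250): 250 + j1732 → |·| = √(250²+1732²) = √3062324 ≈ 1749.9, ∠ = arctan(1732/250) ≈ 81.79°
pole (s+500): 500 + j1732 → |·| = √(500²+1732²) = √3249824 ≈ 1802.7, ∠ = arctan(1732/500) ≈ 73.90°
pole (s+715): 715 + j1732 → |·| = √(715²+1732²) = √3511049 ≈ 1873.8, ∠ = arctan(1732/715) ≈ 67.57°
|G| = 20 · 3.0308e+06 / 3.3779e+06 ≈ 17.945
Gain = 20 log₁₀(17.945) ≈ 25.08 dB
∠G = 171.53° − 141.47° = 30.06°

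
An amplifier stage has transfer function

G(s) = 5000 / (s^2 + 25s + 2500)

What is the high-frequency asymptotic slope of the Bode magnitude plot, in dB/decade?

-40 dB/decade

Each pole contributes −20 dB/decade at high frequency; each zero contributes +20 dB/decade.
Net: 0 zero(s) − 2 pole(s) → -40 dB/decade.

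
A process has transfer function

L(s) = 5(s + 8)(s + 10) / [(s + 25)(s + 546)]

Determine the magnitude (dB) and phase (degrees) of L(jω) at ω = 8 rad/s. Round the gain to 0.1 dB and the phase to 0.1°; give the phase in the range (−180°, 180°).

At s = jω = j8:
zero (s+8): 8 + j8 → |·| = √(8²+8²) = √128 ≈ 11.314, ∠ = arctan(8/8) ≈ 45.00°
zero (s+10): 10 + j8 → |·| = √(10²+8²) = √164 ≈ 12.806, ∠ = arctan(8/10) ≈ 38.66°
pole (s+25): 25 + j8 → |·| = √(25²+8²) = √689 ≈ 26.249, ∠ = arctan(8/25) ≈ 17.74°
pole (s+546): 546 + j8 → |·| = √(546²+8²) = √298180 ≈ 546.06, ∠ = arctan(8/546) ≈ 0.84°
|L| = 5 · 144.89 / 14334 ≈ 0.050541
Gain = 20 log₁₀(0.050541) ≈ -25.93 dB
∠L = 83.66° − 18.58° = 65.08°

-25.9 dB, 65.1°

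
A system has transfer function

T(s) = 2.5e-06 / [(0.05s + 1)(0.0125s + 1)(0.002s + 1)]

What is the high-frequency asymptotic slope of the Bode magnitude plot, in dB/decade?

Each pole contributes −20 dB/decade at high frequency; each zero contributes +20 dB/decade.
Net: 0 zero(s) − 3 pole(s) → -60 dB/decade.

-60 dB/decade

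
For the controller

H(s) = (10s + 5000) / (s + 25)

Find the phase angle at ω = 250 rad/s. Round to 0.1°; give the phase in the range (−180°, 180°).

-57.7°

Substitute s = j250:
Numerator: 10(j250) + 5000 = 5000 + j2500
Denominator: (j250) + 25 = 25 + j250
|N| = √(5000² + 2500²) ≈ 5590.2, ∠N ≈ 26.57°
|D| = √(25² + 250²) ≈ 251.25, ∠D ≈ 84.29°
∠H = 26.57° − 84.29° = -57.72°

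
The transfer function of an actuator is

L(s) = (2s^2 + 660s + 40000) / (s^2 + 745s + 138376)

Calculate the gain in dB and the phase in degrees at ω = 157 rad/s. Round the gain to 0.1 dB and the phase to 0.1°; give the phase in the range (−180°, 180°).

-3.9 dB, 49.3°

Substitute s = j157:
Numerator: 2(j157)^2 + 660(j157) + 40000 = -9298 + j103620
Denominator: (j157)^2 + 745(j157) + 138376 = 113727 + j116965
|N| = √(9298² + 103620²) ≈ 1.0404e+05, ∠N ≈ 95.13°
|D| = √(113727² + 116965²) ≈ 1.6314e+05, ∠D ≈ 45.80°
|L| = 1.0404e+05 / 1.6314e+05 ≈ 0.63773
Gain = 20 log₁₀(0.63773) ≈ -3.91 dB
∠L = 95.13° − 45.80° = 49.33°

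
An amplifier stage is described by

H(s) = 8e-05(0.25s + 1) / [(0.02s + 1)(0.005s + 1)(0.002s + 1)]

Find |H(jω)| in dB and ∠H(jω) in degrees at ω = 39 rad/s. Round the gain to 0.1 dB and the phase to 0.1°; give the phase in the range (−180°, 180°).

At ω = 39 rad/s:
zero (1 + j39·0.25) = 1 + j9.75 → |·| ≈ 9.8011, ∠ ≈ 84.14°
pole (1 + j39·0.02) = 1 + j0.78 → |·| ≈ 1.2682, ∠ ≈ 37.95°
pole (1 + j39·0.005) = 1 + j0.195 → |·| ≈ 1.0188, ∠ ≈ 11.03°
pole (1 + j39·0.002) = 1 + j0.078 → |·| ≈ 1.003, ∠ ≈ 4.46°
|H| = 8e-05 · 9.8011 / (1.2682 · 1.0188 · 1.003) ≈ 0.00060504
Gain = 20 log₁₀(0.00060504) ≈ -64.36 dB
∠H = (84.14°) − (37.95° + 11.03° + 4.46°) = 30.70°

-64.4 dB, 30.7°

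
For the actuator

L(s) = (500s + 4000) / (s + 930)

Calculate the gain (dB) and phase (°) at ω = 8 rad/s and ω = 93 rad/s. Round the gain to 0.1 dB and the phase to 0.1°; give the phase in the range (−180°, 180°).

ω = 8: 15.7 dB, 44.5°; ω = 93: 34.0 dB, 79.4°

Substitute s = j8:
Numerator: 500(j8) + 4000 = 4000 + j4000
Denominator: (j8) + 930 = 930 + j8
|N| = √(4000² + 4000²) ≈ 5656.9, ∠N ≈ 45.00°
|D| = √(930² + 8²) ≈ 930.03, ∠D ≈ 0.49°
|L| = 5656.9 / 930.03 ≈ 6.0825
Gain = 20 log₁₀(6.0825) ≈ 15.68 dB
∠L = 45.00° − 0.49° = 44.51°

Substitute s = j93:
Numerator: 500(j93) + 4000 = 4000 + j46500
Denominator: (j93) + 930 = 930 + j93
|N| = √(4000² + 46500²) ≈ 46672, ∠N ≈ 85.08°
|D| = √(930² + 93²) ≈ 934.64, ∠D ≈ 5.71°
|L| = 46672 / 934.64 ≈ 49.936
Gain = 20 log₁₀(49.936) ≈ 33.97 dB
∠L = 85.08° − 5.71° = 79.37°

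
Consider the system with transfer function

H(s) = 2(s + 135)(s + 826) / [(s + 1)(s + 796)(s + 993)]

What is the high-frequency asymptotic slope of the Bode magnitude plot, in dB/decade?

-20 dB/decade

Each pole contributes −20 dB/decade at high frequency; each zero contributes +20 dB/decade.
Net: 2 zero(s) − 3 pole(s) → -20 dB/decade.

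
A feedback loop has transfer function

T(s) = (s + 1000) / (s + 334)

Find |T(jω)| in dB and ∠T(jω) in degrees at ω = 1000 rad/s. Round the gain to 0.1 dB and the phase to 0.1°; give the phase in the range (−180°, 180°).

2.6 dB, -26.5°

At s = jω = j1000:
zero (s+1000): 1000 + j1000 → |·| = √(1000²+1000²) = √2000000 ≈ 1414.2, ∠ = arctan(1000/1000) ≈ 45.00°
pole (s+334): 334 + j1000 → |·| = √(334²+1000²) = √1111556 ≈ 1054.3, ∠ = arctan(1000/334) ≈ 71.53°
|T| = 1 · 1414.2 / 1054.3 ≈ 1.3414
Gain = 20 log₁₀(1.3414) ≈ 2.55 dB
∠T = 45.00° − 71.53° = -26.53°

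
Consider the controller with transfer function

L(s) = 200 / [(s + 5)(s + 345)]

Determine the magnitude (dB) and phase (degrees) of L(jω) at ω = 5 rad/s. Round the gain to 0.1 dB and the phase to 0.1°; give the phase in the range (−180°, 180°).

-21.7 dB, -45.8°

At s = jω = j5:
pole (s+5): 5 + j5 → |·| = √(5²+5²) = √50 ≈ 7.0711, ∠ = arctan(5/5) ≈ 45.00°
pole (s+345): 345 + j5 → |·| = √(345²+5²) = √119050 ≈ 345.04, ∠ = arctan(5/345) ≈ 0.83°
|L| = 200 / 2439.8 ≈ 0.081974
Gain = 20 log₁₀(0.081974) ≈ -21.73 dB
∠L = 0.00° − 45.83° = -45.83°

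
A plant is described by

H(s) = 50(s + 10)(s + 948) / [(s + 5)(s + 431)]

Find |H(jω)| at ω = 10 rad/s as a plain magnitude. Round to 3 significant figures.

139

At s = jω = j10:
zero (s+10): 10 + j10 → |·| = √(10²+10²) = √200 ≈ 14.142, ∠ = arctan(10/10) ≈ 45.00°
zero (s+948): 948 + j10 → |·| = √(948²+10²) = √898804 ≈ 948.05, ∠ = arctan(10/948) ≈ 0.60°
pole (s+5): 5 + j10 → |·| = √(5²+10²) = √125 ≈ 11.18, ∠ = arctan(10/5) ≈ 63.43°
pole (s+431): 431 + j10 → |·| = √(431²+10²) = √185861 ≈ 431.12, ∠ = arctan(10/431) ≈ 1.33°
|H| = 50 · 13407 / 4819.9 ≈ 139.08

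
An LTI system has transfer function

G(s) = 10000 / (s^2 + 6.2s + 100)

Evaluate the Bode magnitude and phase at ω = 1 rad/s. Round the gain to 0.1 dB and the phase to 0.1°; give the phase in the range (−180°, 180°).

40.1 dB, -3.6°

At s = jω = j1:
quadratic: (j1)² + 6.2·j1 + 100 = 99 + j6.2 → |·| ≈ 99.194, ∠ ≈ 3.58°
|G| = 10000 / 99.194 ≈ 100.81
Gain = 20 log₁₀(100.81) ≈ 40.07 dB
∠G = 0.00° − 3.58° = -3.58°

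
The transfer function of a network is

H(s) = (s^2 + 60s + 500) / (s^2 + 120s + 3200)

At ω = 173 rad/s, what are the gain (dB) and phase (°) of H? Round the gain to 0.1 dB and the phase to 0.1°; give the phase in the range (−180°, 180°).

Substitute s = j173:
Numerator: (j173)^2 + 60(j173) + 500 = -29429 + j10380
Denominator: (j173)^2 + 120(j173) + 3200 = -26729 + j20760
|N| = √(29429² + 10380²) ≈ 31206, ∠N ≈ 160.57°
|D| = √(26729² + 20760²) ≈ 33844, ∠D ≈ 142.16°
|H| = 31206 / 33844 ≈ 0.92205
Gain = 20 log₁₀(0.92205) ≈ -0.70 dB
∠H = 160.57° − 142.16° = 18.41°

-0.7 dB, 18.4°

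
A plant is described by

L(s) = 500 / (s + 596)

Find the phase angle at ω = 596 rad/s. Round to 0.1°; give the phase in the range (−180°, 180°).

Substitute s = j596:
Numerator: 500 = 500 + j0
Denominator: (j596) + 596 = 596 + j596
|N| = √(500² + 0²) ≈ 500, ∠N ≈ 0.00°
|D| = √(596² + 596²) ≈ 842.87, ∠D ≈ 45.00°
∠L = 0.00° − 45.00° = -45.00°

-45.0°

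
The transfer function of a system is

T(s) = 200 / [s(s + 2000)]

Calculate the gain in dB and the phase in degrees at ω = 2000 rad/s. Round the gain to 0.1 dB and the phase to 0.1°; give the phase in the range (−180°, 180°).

-89.0 dB, -135.0°

At s = jω = j2000:
pole (s+2000): 2000 + j2000 → |·| = √(2000²+2000²) = √8000000 ≈ 2828.4, ∠ = arctan(2000/2000) ≈ 45.00°
pole at origin: |s| = 2000, ∠ = 90.00° (in denominator)
|T| = 200 / 5.6568e+06 ≈ 3.5356e-05
Gain = 20 log₁₀(3.5356e-05) ≈ -89.03 dB
∠T = 0.00° − 135.00° = -135.00°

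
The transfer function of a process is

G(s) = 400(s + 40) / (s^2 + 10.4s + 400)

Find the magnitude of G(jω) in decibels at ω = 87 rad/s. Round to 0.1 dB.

14.5 dB

At s = jω = j87:
zero (s+40): 40 + j87 → |·| = √(40²+87²) = √9169 ≈ 95.755, ∠ = arctan(87/40) ≈ 65.31°
quadratic: (j87)² + 10.4·j87 + 400 = -7169 + j904.8 → |·| ≈ 7225.9, ∠ ≈ 172.81°
|G| = 400 · 95.755 / 7225.9 ≈ 5.3007
Gain = 20 log₁₀(5.3007) ≈ 14.49 dB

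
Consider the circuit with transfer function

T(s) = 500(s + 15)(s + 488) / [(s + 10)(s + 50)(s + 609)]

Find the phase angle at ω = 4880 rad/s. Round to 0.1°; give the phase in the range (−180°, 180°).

-88.1°

At s = jω = j4880:
zero (s+15): 15 + j4880 → |·| = √(15²+4880²) = √23814625 ≈ 4880, ∠ = arctan(4880/15) ≈ 89.82°
zero (s+488): 488 + j4880 → |·| = √(488²+4880²) = √24052544 ≈ 4904.3, ∠ = arctan(4880/488) ≈ 84.29°
pole (s+10): 10 + j4880 → |·| = √(10²+4880²) = √23814500 ≈ 4880, ∠ = arctan(4880/10) ≈ 89.88°
pole (s+50): 50 + j4880 → |·| = √(50²+4880²) = √23816900 ≈ 4880.3, ∠ = arctan(4880/50) ≈ 89.41°
pole (s+609): 609 + j4880 → |·| = √(609²+4880²) = √24185281 ≈ 4917.9, ∠ = arctan(4880/609) ≈ 82.89°
∠T = 174.11° − 262.18° = -88.07°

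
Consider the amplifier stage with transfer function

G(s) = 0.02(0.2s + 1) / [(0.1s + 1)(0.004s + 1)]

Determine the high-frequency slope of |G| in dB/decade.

-20 dB/decade

Each pole contributes −20 dB/decade at high frequency; each zero contributes +20 dB/decade.
Net: 1 zero(s) − 2 pole(s) → -20 dB/decade.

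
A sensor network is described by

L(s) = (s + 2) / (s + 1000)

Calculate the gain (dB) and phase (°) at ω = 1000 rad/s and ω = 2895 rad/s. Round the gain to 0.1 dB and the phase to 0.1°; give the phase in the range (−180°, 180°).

Substitute s = j1000:
Numerator: (j1000) + 2 = 2 + j1000
Denominator: (j1000) + 1000 = 1000 + j1000
|N| = √(2² + 1000²) ≈ 1000, ∠N ≈ 89.89°
|D| = √(1000² + 1000²) ≈ 1414.2, ∠D ≈ 45.00°
|L| = 1000 / 1414.2 ≈ 0.70711
Gain = 20 log₁₀(0.70711) ≈ -3.01 dB
∠L = 89.89° − 45.00° = 44.89°

Substitute s = j2895:
Numerator: (j2895) + 2 = 2 + j2895
Denominator: (j2895) + 1000 = 1000 + j2895
|N| = √(2² + 2895²) ≈ 2895, ∠N ≈ 89.96°
|D| = √(1000² + 2895²) ≈ 3062.8, ∠D ≈ 70.94°
|L| = 2895 / 3062.8 ≈ 0.94521
Gain = 20 log₁₀(0.94521) ≈ -0.49 dB
∠L = 89.96° − 70.94° = 19.02°

ω = 1000: -3.0 dB, 44.9°; ω = 2895: -0.5 dB, 19.0°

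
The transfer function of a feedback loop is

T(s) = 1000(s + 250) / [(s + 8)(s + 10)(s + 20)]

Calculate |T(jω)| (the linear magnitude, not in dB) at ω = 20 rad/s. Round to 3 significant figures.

At s = jω = j20:
zero (s+250): 250 + j20 → |·| = √(250²+20²) = √62900 ≈ 250.8, ∠ = arctan(20/250) ≈ 4.57°
pole (s+8): 8 + j20 → |·| = √(8²+20²) = √464 ≈ 21.541, ∠ = arctan(20/8) ≈ 68.20°
pole (s+10): 10 + j20 → |·| = √(10²+20²) = √500 ≈ 22.361, ∠ = arctan(20/10) ≈ 63.43°
pole (s+20): 20 + j20 → |·| = √(20²+20²) = √800 ≈ 28.284, ∠ = arctan(20/20) ≈ 45.00°
|T| = 1000 · 250.8 / 13624 ≈ 18.409

18.4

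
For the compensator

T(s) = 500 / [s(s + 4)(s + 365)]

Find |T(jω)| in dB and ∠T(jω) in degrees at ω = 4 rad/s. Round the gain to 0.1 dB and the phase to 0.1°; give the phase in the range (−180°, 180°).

At s = jω = j4:
pole (s+4): 4 + j4 → |·| = √(4²+4²) = √32 ≈ 5.6569, ∠ = arctan(4/4) ≈ 45.00°
pole (s+365): 365 + j4 → |·| = √(365²+4²) = √133241 ≈ 365.02, ∠ = arctan(4/365) ≈ 0.63°
pole at origin: |s| = 4, ∠ = 90.00° (in denominator)
|T| = 500 / 8259.5 ≈ 0.060536
Gain = 20 log₁₀(0.060536) ≈ -24.36 dB
∠T = 0.00° − 135.63° = -135.63°

-24.4 dB, -135.6°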